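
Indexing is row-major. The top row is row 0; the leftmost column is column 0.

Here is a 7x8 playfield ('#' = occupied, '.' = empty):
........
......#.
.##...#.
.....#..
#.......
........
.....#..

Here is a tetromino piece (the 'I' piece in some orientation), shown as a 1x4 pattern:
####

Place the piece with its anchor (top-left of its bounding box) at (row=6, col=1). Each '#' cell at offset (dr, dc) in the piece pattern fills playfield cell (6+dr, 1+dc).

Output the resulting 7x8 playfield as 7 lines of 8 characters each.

Fill (6+0,1+0) = (6,1)
Fill (6+0,1+1) = (6,2)
Fill (6+0,1+2) = (6,3)
Fill (6+0,1+3) = (6,4)

Answer: ........
......#.
.##...#.
.....#..
#.......
........
.#####..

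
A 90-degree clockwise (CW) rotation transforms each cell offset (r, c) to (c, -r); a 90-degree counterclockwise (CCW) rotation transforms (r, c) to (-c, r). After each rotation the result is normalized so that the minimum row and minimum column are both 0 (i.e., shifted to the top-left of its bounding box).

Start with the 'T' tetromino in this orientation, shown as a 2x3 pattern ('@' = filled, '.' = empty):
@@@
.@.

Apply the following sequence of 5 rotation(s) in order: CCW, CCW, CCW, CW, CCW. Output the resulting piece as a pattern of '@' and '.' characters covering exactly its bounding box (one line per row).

Answer: .@
@@
.@

Derivation:
Start:
@@@
.@.
After rotation 1 (CCW):
@.
@@
@.
After rotation 2 (CCW):
.@.
@@@
After rotation 3 (CCW):
.@
@@
.@
After rotation 4 (CW):
.@.
@@@
After rotation 5 (CCW):
.@
@@
.@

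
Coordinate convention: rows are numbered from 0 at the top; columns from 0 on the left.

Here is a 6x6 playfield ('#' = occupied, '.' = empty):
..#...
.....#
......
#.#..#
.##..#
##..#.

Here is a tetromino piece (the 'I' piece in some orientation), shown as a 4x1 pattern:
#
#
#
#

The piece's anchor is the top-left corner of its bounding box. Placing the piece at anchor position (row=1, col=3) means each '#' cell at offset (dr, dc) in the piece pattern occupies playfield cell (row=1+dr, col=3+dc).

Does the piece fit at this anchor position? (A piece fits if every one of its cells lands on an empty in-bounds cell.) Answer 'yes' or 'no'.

Check each piece cell at anchor (1, 3):
  offset (0,0) -> (1,3): empty -> OK
  offset (1,0) -> (2,3): empty -> OK
  offset (2,0) -> (3,3): empty -> OK
  offset (3,0) -> (4,3): empty -> OK
All cells valid: yes

Answer: yes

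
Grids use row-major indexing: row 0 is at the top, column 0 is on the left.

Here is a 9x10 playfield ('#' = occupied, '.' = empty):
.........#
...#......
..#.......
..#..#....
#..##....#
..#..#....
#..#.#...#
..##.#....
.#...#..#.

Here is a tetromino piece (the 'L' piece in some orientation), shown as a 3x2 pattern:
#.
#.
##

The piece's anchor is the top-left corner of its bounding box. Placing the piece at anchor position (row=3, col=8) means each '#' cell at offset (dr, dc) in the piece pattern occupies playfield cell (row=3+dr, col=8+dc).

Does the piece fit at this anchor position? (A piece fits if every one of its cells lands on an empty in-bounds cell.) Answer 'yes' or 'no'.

Check each piece cell at anchor (3, 8):
  offset (0,0) -> (3,8): empty -> OK
  offset (1,0) -> (4,8): empty -> OK
  offset (2,0) -> (5,8): empty -> OK
  offset (2,1) -> (5,9): empty -> OK
All cells valid: yes

Answer: yes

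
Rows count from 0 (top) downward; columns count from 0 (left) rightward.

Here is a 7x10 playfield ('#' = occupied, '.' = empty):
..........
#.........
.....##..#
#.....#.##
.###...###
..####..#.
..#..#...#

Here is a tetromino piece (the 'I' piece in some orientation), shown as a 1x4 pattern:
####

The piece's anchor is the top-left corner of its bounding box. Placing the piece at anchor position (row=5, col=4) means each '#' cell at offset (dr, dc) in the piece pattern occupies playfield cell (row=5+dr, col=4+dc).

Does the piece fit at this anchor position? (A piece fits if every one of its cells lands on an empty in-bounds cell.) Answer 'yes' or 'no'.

Answer: no

Derivation:
Check each piece cell at anchor (5, 4):
  offset (0,0) -> (5,4): occupied ('#') -> FAIL
  offset (0,1) -> (5,5): occupied ('#') -> FAIL
  offset (0,2) -> (5,6): empty -> OK
  offset (0,3) -> (5,7): empty -> OK
All cells valid: no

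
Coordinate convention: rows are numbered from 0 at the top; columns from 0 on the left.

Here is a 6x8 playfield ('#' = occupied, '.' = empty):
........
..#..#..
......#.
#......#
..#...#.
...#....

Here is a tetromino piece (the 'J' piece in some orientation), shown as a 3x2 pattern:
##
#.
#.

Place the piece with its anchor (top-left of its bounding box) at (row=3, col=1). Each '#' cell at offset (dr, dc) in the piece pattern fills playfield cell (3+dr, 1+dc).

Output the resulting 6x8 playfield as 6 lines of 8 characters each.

Answer: ........
..#..#..
......#.
###....#
.##...#.
.#.#....

Derivation:
Fill (3+0,1+0) = (3,1)
Fill (3+0,1+1) = (3,2)
Fill (3+1,1+0) = (4,1)
Fill (3+2,1+0) = (5,1)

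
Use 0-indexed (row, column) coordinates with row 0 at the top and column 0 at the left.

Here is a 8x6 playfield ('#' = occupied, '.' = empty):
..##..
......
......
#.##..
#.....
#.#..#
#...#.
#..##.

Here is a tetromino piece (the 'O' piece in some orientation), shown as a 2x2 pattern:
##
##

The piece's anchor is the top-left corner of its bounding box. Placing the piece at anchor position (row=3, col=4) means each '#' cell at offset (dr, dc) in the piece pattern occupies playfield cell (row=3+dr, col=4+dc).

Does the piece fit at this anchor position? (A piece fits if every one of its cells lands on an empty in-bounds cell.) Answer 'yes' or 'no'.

Check each piece cell at anchor (3, 4):
  offset (0,0) -> (3,4): empty -> OK
  offset (0,1) -> (3,5): empty -> OK
  offset (1,0) -> (4,4): empty -> OK
  offset (1,1) -> (4,5): empty -> OK
All cells valid: yes

Answer: yes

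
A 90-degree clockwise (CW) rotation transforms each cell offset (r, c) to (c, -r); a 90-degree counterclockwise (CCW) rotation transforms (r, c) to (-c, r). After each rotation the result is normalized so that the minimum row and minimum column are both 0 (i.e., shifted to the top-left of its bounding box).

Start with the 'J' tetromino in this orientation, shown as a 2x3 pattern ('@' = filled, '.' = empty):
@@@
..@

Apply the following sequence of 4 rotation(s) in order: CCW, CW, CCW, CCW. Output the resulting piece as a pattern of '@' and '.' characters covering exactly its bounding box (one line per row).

Answer: @..
@@@

Derivation:
Start:
@@@
..@
After rotation 1 (CCW):
@@
@.
@.
After rotation 2 (CW):
@@@
..@
After rotation 3 (CCW):
@@
@.
@.
After rotation 4 (CCW):
@..
@@@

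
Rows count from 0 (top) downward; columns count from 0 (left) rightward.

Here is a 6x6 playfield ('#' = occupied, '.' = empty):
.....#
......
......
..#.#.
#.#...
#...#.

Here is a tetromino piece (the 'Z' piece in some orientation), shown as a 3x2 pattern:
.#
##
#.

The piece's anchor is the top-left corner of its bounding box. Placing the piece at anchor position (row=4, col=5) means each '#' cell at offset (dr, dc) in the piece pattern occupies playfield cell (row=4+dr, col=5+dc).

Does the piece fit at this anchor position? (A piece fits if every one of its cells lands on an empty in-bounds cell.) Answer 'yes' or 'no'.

Check each piece cell at anchor (4, 5):
  offset (0,1) -> (4,6): out of bounds -> FAIL
  offset (1,0) -> (5,5): empty -> OK
  offset (1,1) -> (5,6): out of bounds -> FAIL
  offset (2,0) -> (6,5): out of bounds -> FAIL
All cells valid: no

Answer: no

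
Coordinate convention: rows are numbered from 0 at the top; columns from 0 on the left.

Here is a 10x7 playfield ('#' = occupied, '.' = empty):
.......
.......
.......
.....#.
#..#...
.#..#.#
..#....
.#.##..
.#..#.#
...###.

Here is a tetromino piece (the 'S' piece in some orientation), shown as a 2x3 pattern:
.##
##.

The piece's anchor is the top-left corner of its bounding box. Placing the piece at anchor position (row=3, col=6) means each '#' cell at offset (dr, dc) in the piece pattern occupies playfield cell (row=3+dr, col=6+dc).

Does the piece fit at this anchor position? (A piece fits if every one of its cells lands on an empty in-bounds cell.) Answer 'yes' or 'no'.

Answer: no

Derivation:
Check each piece cell at anchor (3, 6):
  offset (0,1) -> (3,7): out of bounds -> FAIL
  offset (0,2) -> (3,8): out of bounds -> FAIL
  offset (1,0) -> (4,6): empty -> OK
  offset (1,1) -> (4,7): out of bounds -> FAIL
All cells valid: no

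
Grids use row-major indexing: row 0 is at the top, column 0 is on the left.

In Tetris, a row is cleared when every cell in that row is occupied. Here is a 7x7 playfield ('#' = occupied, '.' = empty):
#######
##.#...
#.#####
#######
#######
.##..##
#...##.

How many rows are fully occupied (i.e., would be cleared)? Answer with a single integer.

Check each row:
  row 0: 0 empty cells -> FULL (clear)
  row 1: 4 empty cells -> not full
  row 2: 1 empty cell -> not full
  row 3: 0 empty cells -> FULL (clear)
  row 4: 0 empty cells -> FULL (clear)
  row 5: 3 empty cells -> not full
  row 6: 4 empty cells -> not full
Total rows cleared: 3

Answer: 3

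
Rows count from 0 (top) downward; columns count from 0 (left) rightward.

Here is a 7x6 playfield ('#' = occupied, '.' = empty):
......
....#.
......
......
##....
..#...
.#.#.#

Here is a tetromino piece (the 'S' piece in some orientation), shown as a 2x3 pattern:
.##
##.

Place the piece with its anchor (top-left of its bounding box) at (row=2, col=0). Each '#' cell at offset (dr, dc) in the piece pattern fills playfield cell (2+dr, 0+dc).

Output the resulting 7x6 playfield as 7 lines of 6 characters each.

Answer: ......
....#.
.##...
##....
##....
..#...
.#.#.#

Derivation:
Fill (2+0,0+1) = (2,1)
Fill (2+0,0+2) = (2,2)
Fill (2+1,0+0) = (3,0)
Fill (2+1,0+1) = (3,1)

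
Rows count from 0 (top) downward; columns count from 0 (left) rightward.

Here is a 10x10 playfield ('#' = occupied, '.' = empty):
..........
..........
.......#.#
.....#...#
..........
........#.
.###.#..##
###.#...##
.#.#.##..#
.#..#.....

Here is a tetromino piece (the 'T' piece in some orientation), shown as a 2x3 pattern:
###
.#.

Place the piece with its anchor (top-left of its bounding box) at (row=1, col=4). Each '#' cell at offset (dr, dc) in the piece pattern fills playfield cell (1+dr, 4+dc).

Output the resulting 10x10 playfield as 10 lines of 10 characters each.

Fill (1+0,4+0) = (1,4)
Fill (1+0,4+1) = (1,5)
Fill (1+0,4+2) = (1,6)
Fill (1+1,4+1) = (2,5)

Answer: ..........
....###...
.....#.#.#
.....#...#
..........
........#.
.###.#..##
###.#...##
.#.#.##..#
.#..#.....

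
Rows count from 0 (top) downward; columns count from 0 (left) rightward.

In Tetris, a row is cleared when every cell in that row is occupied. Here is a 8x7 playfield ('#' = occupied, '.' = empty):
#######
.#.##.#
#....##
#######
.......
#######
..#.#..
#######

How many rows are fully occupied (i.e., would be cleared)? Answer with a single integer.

Check each row:
  row 0: 0 empty cells -> FULL (clear)
  row 1: 3 empty cells -> not full
  row 2: 4 empty cells -> not full
  row 3: 0 empty cells -> FULL (clear)
  row 4: 7 empty cells -> not full
  row 5: 0 empty cells -> FULL (clear)
  row 6: 5 empty cells -> not full
  row 7: 0 empty cells -> FULL (clear)
Total rows cleared: 4

Answer: 4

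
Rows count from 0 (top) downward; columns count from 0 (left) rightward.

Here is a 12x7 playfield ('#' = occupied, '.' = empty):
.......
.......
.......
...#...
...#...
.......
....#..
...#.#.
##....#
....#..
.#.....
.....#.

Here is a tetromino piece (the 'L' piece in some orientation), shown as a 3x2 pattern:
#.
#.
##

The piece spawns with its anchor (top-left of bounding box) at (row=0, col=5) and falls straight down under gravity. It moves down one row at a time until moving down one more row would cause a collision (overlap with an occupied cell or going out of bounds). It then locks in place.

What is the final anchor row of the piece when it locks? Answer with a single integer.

Spawn at (row=0, col=5). Try each row:
  row 0: fits
  row 1: fits
  row 2: fits
  row 3: fits
  row 4: fits
  row 5: blocked -> lock at row 4

Answer: 4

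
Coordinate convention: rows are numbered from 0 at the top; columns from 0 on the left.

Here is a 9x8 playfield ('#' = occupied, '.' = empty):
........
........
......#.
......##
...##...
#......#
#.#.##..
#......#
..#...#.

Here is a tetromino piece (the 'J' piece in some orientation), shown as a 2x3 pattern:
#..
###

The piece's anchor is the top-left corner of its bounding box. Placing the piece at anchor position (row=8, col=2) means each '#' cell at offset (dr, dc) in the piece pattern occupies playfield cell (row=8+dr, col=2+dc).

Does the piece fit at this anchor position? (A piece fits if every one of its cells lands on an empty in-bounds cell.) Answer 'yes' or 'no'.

Check each piece cell at anchor (8, 2):
  offset (0,0) -> (8,2): occupied ('#') -> FAIL
  offset (1,0) -> (9,2): out of bounds -> FAIL
  offset (1,1) -> (9,3): out of bounds -> FAIL
  offset (1,2) -> (9,4): out of bounds -> FAIL
All cells valid: no

Answer: no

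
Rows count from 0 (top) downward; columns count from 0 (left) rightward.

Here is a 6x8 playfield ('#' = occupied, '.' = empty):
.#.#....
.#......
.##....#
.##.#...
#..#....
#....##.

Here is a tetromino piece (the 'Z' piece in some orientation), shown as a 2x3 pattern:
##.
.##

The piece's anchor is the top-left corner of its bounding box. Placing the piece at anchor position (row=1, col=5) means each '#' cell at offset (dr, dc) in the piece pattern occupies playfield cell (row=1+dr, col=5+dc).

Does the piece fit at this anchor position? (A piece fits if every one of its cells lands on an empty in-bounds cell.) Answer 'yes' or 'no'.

Check each piece cell at anchor (1, 5):
  offset (0,0) -> (1,5): empty -> OK
  offset (0,1) -> (1,6): empty -> OK
  offset (1,1) -> (2,6): empty -> OK
  offset (1,2) -> (2,7): occupied ('#') -> FAIL
All cells valid: no

Answer: no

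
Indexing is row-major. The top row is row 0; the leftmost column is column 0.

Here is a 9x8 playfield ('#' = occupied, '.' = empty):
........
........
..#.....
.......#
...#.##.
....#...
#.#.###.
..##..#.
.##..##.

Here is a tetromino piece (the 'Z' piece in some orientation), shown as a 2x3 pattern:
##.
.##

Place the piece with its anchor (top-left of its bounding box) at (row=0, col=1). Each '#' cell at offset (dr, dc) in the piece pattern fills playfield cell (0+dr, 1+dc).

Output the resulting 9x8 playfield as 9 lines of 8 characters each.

Answer: .##.....
..##....
..#.....
.......#
...#.##.
....#...
#.#.###.
..##..#.
.##..##.

Derivation:
Fill (0+0,1+0) = (0,1)
Fill (0+0,1+1) = (0,2)
Fill (0+1,1+1) = (1,2)
Fill (0+1,1+2) = (1,3)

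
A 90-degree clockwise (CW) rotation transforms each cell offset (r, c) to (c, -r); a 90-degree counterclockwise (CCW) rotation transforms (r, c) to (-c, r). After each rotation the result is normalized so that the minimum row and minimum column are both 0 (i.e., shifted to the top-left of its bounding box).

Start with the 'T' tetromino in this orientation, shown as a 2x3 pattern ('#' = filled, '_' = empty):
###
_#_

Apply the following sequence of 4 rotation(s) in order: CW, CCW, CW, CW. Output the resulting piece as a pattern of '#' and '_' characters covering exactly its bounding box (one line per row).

Answer: _#_
###

Derivation:
Start:
###
_#_
After rotation 1 (CW):
_#
##
_#
After rotation 2 (CCW):
###
_#_
After rotation 3 (CW):
_#
##
_#
After rotation 4 (CW):
_#_
###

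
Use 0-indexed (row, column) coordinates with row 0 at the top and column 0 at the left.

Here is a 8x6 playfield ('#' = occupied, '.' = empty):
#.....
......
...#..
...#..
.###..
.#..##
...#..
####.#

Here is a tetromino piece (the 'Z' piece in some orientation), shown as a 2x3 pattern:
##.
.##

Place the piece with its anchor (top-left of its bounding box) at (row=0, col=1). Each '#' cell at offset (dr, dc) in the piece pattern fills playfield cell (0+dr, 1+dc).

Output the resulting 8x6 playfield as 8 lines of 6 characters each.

Answer: ###...
..##..
...#..
...#..
.###..
.#..##
...#..
####.#

Derivation:
Fill (0+0,1+0) = (0,1)
Fill (0+0,1+1) = (0,2)
Fill (0+1,1+1) = (1,2)
Fill (0+1,1+2) = (1,3)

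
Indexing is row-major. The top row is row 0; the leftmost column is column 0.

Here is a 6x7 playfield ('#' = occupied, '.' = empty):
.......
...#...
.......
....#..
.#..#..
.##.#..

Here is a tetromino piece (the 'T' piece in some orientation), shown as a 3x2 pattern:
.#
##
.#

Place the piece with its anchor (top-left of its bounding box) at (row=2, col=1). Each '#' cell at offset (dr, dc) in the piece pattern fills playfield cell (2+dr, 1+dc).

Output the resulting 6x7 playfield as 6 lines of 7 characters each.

Answer: .......
...#...
..#....
.##.#..
.##.#..
.##.#..

Derivation:
Fill (2+0,1+1) = (2,2)
Fill (2+1,1+0) = (3,1)
Fill (2+1,1+1) = (3,2)
Fill (2+2,1+1) = (4,2)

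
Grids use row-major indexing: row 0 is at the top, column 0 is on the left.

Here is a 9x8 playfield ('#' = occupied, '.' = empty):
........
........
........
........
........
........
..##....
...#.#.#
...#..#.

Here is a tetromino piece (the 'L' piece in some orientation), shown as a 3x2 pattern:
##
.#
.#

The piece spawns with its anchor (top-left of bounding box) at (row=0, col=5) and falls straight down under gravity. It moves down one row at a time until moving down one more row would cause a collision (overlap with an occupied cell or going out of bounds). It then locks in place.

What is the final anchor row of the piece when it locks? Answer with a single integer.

Spawn at (row=0, col=5). Try each row:
  row 0: fits
  row 1: fits
  row 2: fits
  row 3: fits
  row 4: fits
  row 5: fits
  row 6: blocked -> lock at row 5

Answer: 5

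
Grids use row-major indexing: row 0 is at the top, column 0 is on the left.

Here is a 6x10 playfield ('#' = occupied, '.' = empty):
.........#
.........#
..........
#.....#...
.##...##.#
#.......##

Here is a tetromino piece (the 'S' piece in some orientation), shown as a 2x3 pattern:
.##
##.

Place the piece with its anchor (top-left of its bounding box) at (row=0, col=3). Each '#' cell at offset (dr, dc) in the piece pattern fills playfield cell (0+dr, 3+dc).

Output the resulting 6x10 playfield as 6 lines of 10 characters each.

Answer: ....##...#
...##....#
..........
#.....#...
.##...##.#
#.......##

Derivation:
Fill (0+0,3+1) = (0,4)
Fill (0+0,3+2) = (0,5)
Fill (0+1,3+0) = (1,3)
Fill (0+1,3+1) = (1,4)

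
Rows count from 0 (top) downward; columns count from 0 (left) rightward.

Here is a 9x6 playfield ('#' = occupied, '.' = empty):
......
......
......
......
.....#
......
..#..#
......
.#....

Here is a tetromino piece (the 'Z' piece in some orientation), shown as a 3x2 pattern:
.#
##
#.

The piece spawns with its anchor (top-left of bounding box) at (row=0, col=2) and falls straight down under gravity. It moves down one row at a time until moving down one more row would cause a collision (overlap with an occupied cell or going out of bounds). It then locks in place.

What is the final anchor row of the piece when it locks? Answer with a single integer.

Spawn at (row=0, col=2). Try each row:
  row 0: fits
  row 1: fits
  row 2: fits
  row 3: fits
  row 4: blocked -> lock at row 3

Answer: 3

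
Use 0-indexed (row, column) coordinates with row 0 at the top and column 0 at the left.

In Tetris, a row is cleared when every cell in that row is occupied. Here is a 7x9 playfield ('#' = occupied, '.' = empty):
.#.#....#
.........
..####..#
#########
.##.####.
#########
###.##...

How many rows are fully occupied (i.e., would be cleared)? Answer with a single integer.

Answer: 2

Derivation:
Check each row:
  row 0: 6 empty cells -> not full
  row 1: 9 empty cells -> not full
  row 2: 4 empty cells -> not full
  row 3: 0 empty cells -> FULL (clear)
  row 4: 3 empty cells -> not full
  row 5: 0 empty cells -> FULL (clear)
  row 6: 4 empty cells -> not full
Total rows cleared: 2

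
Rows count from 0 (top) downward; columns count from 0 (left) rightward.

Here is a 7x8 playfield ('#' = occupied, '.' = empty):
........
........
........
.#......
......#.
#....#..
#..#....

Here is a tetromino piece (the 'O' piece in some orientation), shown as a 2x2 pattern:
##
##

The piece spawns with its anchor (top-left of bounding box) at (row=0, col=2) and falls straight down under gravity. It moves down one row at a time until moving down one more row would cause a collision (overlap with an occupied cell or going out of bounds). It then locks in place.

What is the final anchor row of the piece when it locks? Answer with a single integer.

Answer: 4

Derivation:
Spawn at (row=0, col=2). Try each row:
  row 0: fits
  row 1: fits
  row 2: fits
  row 3: fits
  row 4: fits
  row 5: blocked -> lock at row 4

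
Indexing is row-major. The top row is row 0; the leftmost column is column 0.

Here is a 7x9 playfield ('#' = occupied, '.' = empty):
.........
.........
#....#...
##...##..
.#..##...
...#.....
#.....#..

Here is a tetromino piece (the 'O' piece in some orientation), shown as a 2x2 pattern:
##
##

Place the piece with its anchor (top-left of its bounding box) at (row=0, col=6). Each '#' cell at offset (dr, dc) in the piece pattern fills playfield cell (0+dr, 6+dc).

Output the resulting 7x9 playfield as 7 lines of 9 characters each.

Fill (0+0,6+0) = (0,6)
Fill (0+0,6+1) = (0,7)
Fill (0+1,6+0) = (1,6)
Fill (0+1,6+1) = (1,7)

Answer: ......##.
......##.
#....#...
##...##..
.#..##...
...#.....
#.....#..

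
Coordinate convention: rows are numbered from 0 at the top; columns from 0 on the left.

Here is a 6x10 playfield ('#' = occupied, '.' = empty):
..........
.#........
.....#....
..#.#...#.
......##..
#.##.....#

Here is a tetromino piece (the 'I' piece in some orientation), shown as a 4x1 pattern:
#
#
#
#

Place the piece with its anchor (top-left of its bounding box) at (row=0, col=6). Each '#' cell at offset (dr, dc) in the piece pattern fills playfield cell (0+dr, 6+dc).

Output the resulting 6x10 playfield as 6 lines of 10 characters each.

Answer: ......#...
.#....#...
.....##...
..#.#.#.#.
......##..
#.##.....#

Derivation:
Fill (0+0,6+0) = (0,6)
Fill (0+1,6+0) = (1,6)
Fill (0+2,6+0) = (2,6)
Fill (0+3,6+0) = (3,6)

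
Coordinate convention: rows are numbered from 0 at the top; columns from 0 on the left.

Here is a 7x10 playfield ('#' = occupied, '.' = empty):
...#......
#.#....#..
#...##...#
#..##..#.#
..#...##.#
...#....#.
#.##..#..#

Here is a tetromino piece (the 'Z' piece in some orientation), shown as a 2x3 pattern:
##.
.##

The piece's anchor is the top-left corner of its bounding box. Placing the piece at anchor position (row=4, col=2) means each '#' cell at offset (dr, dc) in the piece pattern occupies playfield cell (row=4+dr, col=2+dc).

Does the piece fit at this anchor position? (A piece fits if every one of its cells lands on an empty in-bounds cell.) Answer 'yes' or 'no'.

Check each piece cell at anchor (4, 2):
  offset (0,0) -> (4,2): occupied ('#') -> FAIL
  offset (0,1) -> (4,3): empty -> OK
  offset (1,1) -> (5,3): occupied ('#') -> FAIL
  offset (1,2) -> (5,4): empty -> OK
All cells valid: no

Answer: no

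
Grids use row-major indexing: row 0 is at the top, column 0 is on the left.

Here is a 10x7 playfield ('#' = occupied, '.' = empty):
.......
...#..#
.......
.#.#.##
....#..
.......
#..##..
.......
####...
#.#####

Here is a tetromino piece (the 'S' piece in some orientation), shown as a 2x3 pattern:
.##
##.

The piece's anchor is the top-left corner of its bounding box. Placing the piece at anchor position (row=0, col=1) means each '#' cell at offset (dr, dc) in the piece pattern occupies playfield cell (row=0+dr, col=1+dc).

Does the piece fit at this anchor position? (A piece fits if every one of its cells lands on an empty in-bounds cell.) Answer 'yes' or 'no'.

Answer: yes

Derivation:
Check each piece cell at anchor (0, 1):
  offset (0,1) -> (0,2): empty -> OK
  offset (0,2) -> (0,3): empty -> OK
  offset (1,0) -> (1,1): empty -> OK
  offset (1,1) -> (1,2): empty -> OK
All cells valid: yes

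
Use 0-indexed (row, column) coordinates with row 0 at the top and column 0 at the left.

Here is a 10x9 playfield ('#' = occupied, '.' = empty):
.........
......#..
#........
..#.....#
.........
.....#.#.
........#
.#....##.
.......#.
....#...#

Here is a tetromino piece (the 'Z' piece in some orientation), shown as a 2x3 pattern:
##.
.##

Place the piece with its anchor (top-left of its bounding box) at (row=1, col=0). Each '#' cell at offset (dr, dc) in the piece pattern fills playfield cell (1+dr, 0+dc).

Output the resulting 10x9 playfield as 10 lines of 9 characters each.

Answer: .........
##....#..
###......
..#.....#
.........
.....#.#.
........#
.#....##.
.......#.
....#...#

Derivation:
Fill (1+0,0+0) = (1,0)
Fill (1+0,0+1) = (1,1)
Fill (1+1,0+1) = (2,1)
Fill (1+1,0+2) = (2,2)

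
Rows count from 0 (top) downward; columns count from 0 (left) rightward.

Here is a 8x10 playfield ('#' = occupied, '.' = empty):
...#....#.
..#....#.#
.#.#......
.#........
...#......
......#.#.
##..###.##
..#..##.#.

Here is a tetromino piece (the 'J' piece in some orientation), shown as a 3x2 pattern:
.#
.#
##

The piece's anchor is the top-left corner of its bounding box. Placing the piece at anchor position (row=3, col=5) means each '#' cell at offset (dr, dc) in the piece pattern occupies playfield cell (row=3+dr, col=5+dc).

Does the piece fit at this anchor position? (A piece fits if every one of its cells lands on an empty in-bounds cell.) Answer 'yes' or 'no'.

Answer: no

Derivation:
Check each piece cell at anchor (3, 5):
  offset (0,1) -> (3,6): empty -> OK
  offset (1,1) -> (4,6): empty -> OK
  offset (2,0) -> (5,5): empty -> OK
  offset (2,1) -> (5,6): occupied ('#') -> FAIL
All cells valid: no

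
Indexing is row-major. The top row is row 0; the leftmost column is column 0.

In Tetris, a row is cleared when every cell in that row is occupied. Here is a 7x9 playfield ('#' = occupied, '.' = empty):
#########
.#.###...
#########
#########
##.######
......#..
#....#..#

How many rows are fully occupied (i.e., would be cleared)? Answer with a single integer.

Check each row:
  row 0: 0 empty cells -> FULL (clear)
  row 1: 5 empty cells -> not full
  row 2: 0 empty cells -> FULL (clear)
  row 3: 0 empty cells -> FULL (clear)
  row 4: 1 empty cell -> not full
  row 5: 8 empty cells -> not full
  row 6: 6 empty cells -> not full
Total rows cleared: 3

Answer: 3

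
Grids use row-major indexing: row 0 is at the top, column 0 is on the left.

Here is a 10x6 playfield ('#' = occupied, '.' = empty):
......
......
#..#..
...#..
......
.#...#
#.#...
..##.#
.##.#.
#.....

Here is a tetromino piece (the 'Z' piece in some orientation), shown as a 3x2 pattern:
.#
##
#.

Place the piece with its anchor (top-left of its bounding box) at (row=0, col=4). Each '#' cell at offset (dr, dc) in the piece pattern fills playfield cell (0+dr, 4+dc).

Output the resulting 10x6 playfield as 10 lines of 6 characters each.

Answer: .....#
....##
#..##.
...#..
......
.#...#
#.#...
..##.#
.##.#.
#.....

Derivation:
Fill (0+0,4+1) = (0,5)
Fill (0+1,4+0) = (1,4)
Fill (0+1,4+1) = (1,5)
Fill (0+2,4+0) = (2,4)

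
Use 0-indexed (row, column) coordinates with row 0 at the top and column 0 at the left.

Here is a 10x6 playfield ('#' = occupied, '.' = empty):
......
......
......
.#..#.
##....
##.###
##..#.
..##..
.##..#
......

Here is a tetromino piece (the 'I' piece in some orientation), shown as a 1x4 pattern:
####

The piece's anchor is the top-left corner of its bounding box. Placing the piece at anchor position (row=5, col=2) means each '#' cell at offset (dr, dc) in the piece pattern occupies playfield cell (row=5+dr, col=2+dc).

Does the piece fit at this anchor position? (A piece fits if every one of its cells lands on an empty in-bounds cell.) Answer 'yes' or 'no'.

Answer: no

Derivation:
Check each piece cell at anchor (5, 2):
  offset (0,0) -> (5,2): empty -> OK
  offset (0,1) -> (5,3): occupied ('#') -> FAIL
  offset (0,2) -> (5,4): occupied ('#') -> FAIL
  offset (0,3) -> (5,5): occupied ('#') -> FAIL
All cells valid: no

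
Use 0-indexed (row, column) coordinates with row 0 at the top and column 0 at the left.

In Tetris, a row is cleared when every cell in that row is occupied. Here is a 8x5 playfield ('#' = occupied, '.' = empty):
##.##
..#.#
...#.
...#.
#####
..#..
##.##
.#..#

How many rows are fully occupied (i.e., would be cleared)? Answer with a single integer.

Check each row:
  row 0: 1 empty cell -> not full
  row 1: 3 empty cells -> not full
  row 2: 4 empty cells -> not full
  row 3: 4 empty cells -> not full
  row 4: 0 empty cells -> FULL (clear)
  row 5: 4 empty cells -> not full
  row 6: 1 empty cell -> not full
  row 7: 3 empty cells -> not full
Total rows cleared: 1

Answer: 1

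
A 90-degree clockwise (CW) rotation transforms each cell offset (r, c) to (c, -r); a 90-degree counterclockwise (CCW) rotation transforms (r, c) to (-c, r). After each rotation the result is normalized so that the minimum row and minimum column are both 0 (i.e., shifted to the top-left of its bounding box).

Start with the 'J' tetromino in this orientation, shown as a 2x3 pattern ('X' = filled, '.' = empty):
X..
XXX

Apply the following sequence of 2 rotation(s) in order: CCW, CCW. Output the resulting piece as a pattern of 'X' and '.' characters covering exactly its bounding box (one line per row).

Start:
X..
XXX
After rotation 1 (CCW):
.X
.X
XX
After rotation 2 (CCW):
XXX
..X

Answer: XXX
..X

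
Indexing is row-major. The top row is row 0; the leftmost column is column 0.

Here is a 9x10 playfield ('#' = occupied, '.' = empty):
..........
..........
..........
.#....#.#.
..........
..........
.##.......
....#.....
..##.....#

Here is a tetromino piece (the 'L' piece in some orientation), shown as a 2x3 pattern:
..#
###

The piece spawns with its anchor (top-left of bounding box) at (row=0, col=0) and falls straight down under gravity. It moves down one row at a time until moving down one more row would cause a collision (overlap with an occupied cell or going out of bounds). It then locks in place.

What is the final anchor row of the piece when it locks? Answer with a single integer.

Spawn at (row=0, col=0). Try each row:
  row 0: fits
  row 1: fits
  row 2: blocked -> lock at row 1

Answer: 1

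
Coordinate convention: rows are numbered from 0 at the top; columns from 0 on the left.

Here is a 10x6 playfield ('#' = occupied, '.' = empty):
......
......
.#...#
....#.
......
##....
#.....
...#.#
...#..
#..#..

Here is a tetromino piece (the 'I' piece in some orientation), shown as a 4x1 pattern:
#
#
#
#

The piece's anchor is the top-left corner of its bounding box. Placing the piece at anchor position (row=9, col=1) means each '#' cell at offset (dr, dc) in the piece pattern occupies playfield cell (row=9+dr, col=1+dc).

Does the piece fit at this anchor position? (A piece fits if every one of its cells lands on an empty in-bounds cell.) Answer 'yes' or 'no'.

Check each piece cell at anchor (9, 1):
  offset (0,0) -> (9,1): empty -> OK
  offset (1,0) -> (10,1): out of bounds -> FAIL
  offset (2,0) -> (11,1): out of bounds -> FAIL
  offset (3,0) -> (12,1): out of bounds -> FAIL
All cells valid: no

Answer: no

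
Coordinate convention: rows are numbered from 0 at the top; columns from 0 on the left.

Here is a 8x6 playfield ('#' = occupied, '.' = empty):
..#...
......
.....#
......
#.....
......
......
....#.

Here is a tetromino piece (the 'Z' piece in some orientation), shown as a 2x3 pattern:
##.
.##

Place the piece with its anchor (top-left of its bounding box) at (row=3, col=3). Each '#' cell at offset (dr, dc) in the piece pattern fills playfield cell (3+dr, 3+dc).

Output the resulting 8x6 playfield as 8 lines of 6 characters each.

Fill (3+0,3+0) = (3,3)
Fill (3+0,3+1) = (3,4)
Fill (3+1,3+1) = (4,4)
Fill (3+1,3+2) = (4,5)

Answer: ..#...
......
.....#
...##.
#...##
......
......
....#.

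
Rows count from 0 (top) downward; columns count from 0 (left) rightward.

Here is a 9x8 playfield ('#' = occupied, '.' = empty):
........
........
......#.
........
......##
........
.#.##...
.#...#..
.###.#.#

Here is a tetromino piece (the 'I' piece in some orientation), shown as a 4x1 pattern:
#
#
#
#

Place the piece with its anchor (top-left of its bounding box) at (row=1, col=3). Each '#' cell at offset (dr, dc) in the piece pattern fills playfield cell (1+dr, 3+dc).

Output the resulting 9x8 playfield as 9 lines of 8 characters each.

Answer: ........
...#....
...#..#.
...#....
...#..##
........
.#.##...
.#...#..
.###.#.#

Derivation:
Fill (1+0,3+0) = (1,3)
Fill (1+1,3+0) = (2,3)
Fill (1+2,3+0) = (3,3)
Fill (1+3,3+0) = (4,3)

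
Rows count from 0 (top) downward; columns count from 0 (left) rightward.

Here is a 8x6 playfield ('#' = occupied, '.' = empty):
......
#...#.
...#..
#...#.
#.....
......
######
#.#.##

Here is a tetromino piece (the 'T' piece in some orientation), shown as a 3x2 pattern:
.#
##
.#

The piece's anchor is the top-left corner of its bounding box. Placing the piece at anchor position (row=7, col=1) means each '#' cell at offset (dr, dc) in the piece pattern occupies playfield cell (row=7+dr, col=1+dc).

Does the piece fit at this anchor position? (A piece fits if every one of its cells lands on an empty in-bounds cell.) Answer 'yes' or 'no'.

Check each piece cell at anchor (7, 1):
  offset (0,1) -> (7,2): occupied ('#') -> FAIL
  offset (1,0) -> (8,1): out of bounds -> FAIL
  offset (1,1) -> (8,2): out of bounds -> FAIL
  offset (2,1) -> (9,2): out of bounds -> FAIL
All cells valid: no

Answer: no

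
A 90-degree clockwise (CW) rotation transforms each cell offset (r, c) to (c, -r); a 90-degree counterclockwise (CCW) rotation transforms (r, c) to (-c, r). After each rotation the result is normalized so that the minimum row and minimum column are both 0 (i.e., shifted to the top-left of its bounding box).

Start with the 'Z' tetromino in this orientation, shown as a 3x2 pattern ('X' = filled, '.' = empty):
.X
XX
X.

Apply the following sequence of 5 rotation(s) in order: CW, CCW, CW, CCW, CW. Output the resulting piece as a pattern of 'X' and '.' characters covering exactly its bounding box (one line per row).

Start:
.X
XX
X.
After rotation 1 (CW):
XX.
.XX
After rotation 2 (CCW):
.X
XX
X.
After rotation 3 (CW):
XX.
.XX
After rotation 4 (CCW):
.X
XX
X.
After rotation 5 (CW):
XX.
.XX

Answer: XX.
.XX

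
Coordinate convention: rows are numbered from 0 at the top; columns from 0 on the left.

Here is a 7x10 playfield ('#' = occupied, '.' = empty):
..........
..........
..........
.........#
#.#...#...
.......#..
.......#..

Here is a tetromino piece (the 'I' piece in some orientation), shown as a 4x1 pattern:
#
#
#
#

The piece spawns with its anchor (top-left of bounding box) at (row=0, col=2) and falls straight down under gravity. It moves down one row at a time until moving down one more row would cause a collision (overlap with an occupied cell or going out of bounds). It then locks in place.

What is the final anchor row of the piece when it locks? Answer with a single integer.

Answer: 0

Derivation:
Spawn at (row=0, col=2). Try each row:
  row 0: fits
  row 1: blocked -> lock at row 0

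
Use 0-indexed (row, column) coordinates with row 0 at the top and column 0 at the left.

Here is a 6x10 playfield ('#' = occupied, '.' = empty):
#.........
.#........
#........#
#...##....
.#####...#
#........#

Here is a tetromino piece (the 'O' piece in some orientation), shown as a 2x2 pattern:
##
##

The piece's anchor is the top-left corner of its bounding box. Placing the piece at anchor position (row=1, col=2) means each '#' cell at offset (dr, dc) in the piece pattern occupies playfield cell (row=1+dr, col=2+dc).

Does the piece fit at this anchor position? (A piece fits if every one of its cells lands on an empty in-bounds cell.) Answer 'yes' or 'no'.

Answer: yes

Derivation:
Check each piece cell at anchor (1, 2):
  offset (0,0) -> (1,2): empty -> OK
  offset (0,1) -> (1,3): empty -> OK
  offset (1,0) -> (2,2): empty -> OK
  offset (1,1) -> (2,3): empty -> OK
All cells valid: yes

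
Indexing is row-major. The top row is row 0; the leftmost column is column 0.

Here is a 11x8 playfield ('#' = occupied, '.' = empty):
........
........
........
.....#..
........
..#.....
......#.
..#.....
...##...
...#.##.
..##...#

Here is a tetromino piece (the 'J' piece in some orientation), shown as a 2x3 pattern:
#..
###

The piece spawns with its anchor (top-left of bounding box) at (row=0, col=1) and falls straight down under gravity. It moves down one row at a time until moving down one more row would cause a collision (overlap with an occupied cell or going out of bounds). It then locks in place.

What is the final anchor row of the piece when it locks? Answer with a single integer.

Spawn at (row=0, col=1). Try each row:
  row 0: fits
  row 1: fits
  row 2: fits
  row 3: fits
  row 4: blocked -> lock at row 3

Answer: 3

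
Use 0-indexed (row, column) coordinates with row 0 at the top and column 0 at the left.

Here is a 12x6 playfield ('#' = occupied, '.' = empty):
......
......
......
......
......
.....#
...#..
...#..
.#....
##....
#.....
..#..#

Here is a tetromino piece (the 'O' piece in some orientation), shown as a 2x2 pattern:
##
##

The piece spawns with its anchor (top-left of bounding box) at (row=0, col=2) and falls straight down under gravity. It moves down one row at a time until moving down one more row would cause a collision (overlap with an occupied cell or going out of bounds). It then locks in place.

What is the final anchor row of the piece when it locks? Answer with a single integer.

Spawn at (row=0, col=2). Try each row:
  row 0: fits
  row 1: fits
  row 2: fits
  row 3: fits
  row 4: fits
  row 5: blocked -> lock at row 4

Answer: 4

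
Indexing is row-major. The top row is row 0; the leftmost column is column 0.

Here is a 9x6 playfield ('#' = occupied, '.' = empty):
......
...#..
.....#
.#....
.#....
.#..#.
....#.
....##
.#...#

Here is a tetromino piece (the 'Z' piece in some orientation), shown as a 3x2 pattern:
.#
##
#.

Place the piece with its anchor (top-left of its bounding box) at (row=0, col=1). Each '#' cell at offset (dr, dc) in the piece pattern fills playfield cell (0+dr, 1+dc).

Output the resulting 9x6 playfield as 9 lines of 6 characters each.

Answer: ..#...
.###..
.#...#
.#....
.#....
.#..#.
....#.
....##
.#...#

Derivation:
Fill (0+0,1+1) = (0,2)
Fill (0+1,1+0) = (1,1)
Fill (0+1,1+1) = (1,2)
Fill (0+2,1+0) = (2,1)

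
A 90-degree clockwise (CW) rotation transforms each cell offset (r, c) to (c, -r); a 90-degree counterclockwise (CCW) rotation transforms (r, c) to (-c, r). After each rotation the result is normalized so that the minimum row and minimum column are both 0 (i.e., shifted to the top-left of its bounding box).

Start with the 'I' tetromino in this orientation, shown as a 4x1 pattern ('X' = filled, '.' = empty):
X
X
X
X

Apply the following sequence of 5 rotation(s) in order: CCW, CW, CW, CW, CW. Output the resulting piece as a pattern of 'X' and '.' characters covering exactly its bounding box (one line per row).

Start:
X
X
X
X
After rotation 1 (CCW):
XXXX
After rotation 2 (CW):
X
X
X
X
After rotation 3 (CW):
XXXX
After rotation 4 (CW):
X
X
X
X
After rotation 5 (CW):
XXXX

Answer: XXXX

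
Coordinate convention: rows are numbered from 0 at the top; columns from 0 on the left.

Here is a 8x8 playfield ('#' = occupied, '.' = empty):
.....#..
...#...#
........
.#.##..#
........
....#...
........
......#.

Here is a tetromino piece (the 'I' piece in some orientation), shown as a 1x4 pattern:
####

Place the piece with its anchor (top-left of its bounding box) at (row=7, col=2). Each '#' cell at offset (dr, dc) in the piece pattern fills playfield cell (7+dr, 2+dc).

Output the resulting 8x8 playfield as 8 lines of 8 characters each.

Fill (7+0,2+0) = (7,2)
Fill (7+0,2+1) = (7,3)
Fill (7+0,2+2) = (7,4)
Fill (7+0,2+3) = (7,5)

Answer: .....#..
...#...#
........
.#.##..#
........
....#...
........
..#####.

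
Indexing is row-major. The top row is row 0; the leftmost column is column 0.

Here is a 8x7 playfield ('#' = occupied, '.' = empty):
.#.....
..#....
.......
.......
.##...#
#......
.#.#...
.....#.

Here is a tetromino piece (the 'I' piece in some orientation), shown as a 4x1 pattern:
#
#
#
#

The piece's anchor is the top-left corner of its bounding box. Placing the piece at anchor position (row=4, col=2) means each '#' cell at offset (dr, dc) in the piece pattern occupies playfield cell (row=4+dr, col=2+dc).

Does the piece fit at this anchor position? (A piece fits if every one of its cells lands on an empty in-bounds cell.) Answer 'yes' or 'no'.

Check each piece cell at anchor (4, 2):
  offset (0,0) -> (4,2): occupied ('#') -> FAIL
  offset (1,0) -> (5,2): empty -> OK
  offset (2,0) -> (6,2): empty -> OK
  offset (3,0) -> (7,2): empty -> OK
All cells valid: no

Answer: no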